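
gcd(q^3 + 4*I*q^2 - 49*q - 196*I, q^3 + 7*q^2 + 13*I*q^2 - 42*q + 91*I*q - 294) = q + 7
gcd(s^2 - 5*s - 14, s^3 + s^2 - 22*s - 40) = s + 2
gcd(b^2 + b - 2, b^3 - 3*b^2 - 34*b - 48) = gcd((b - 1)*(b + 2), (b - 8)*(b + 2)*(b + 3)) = b + 2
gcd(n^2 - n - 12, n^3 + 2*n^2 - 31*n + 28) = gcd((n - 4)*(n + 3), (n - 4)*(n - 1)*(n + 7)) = n - 4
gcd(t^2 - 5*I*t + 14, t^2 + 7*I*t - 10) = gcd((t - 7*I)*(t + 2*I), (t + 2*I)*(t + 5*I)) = t + 2*I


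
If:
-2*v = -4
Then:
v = 2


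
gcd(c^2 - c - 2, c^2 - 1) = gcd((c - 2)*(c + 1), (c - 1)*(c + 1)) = c + 1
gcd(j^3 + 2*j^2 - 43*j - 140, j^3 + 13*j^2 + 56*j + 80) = j^2 + 9*j + 20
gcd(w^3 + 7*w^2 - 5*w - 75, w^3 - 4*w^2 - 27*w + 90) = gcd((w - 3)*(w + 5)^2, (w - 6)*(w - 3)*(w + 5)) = w^2 + 2*w - 15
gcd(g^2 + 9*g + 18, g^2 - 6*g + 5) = 1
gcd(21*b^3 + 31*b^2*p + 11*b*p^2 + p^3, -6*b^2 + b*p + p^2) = 3*b + p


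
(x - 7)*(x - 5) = x^2 - 12*x + 35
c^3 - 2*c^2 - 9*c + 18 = (c - 3)*(c - 2)*(c + 3)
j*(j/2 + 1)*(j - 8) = j^3/2 - 3*j^2 - 8*j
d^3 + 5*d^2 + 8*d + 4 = (d + 1)*(d + 2)^2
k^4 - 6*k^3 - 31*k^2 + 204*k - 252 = (k - 7)*(k - 3)*(k - 2)*(k + 6)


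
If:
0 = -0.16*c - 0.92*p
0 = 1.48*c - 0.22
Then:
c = 0.15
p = -0.03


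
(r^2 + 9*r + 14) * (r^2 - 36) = r^4 + 9*r^3 - 22*r^2 - 324*r - 504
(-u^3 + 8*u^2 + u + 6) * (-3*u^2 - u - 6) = 3*u^5 - 23*u^4 - 5*u^3 - 67*u^2 - 12*u - 36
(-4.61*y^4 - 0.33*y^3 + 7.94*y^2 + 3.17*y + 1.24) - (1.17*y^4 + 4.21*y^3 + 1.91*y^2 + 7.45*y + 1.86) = -5.78*y^4 - 4.54*y^3 + 6.03*y^2 - 4.28*y - 0.62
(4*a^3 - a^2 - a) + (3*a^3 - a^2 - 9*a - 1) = 7*a^3 - 2*a^2 - 10*a - 1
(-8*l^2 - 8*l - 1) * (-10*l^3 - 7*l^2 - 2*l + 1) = 80*l^5 + 136*l^4 + 82*l^3 + 15*l^2 - 6*l - 1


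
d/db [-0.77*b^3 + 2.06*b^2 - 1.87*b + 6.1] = -2.31*b^2 + 4.12*b - 1.87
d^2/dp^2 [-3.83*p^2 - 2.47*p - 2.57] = -7.66000000000000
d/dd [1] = 0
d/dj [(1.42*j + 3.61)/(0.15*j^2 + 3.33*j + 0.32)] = (0.213*j^2 + 4.7286*j - (0.3*j + 3.33)*(1.42*j + 3.61) + 0.4544)/(0.15*j^2 + 3.33*j + 0.32)^2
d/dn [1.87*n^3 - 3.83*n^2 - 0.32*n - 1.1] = 5.61*n^2 - 7.66*n - 0.32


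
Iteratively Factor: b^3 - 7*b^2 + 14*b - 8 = (b - 1)*(b^2 - 6*b + 8) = (b - 2)*(b - 1)*(b - 4)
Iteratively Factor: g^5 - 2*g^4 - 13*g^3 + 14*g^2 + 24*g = (g + 3)*(g^4 - 5*g^3 + 2*g^2 + 8*g) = (g + 1)*(g + 3)*(g^3 - 6*g^2 + 8*g) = g*(g + 1)*(g + 3)*(g^2 - 6*g + 8) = g*(g - 4)*(g + 1)*(g + 3)*(g - 2)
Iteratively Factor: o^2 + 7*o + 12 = (o + 4)*(o + 3)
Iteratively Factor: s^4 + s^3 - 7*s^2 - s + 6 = (s - 1)*(s^3 + 2*s^2 - 5*s - 6) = (s - 2)*(s - 1)*(s^2 + 4*s + 3) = (s - 2)*(s - 1)*(s + 1)*(s + 3)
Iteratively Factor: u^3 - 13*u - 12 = (u + 1)*(u^2 - u - 12) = (u + 1)*(u + 3)*(u - 4)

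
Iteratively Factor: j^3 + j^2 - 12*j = (j + 4)*(j^2 - 3*j) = j*(j + 4)*(j - 3)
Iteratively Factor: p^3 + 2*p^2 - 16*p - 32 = (p + 2)*(p^2 - 16) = (p - 4)*(p + 2)*(p + 4)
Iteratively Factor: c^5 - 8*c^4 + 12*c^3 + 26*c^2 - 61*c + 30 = (c - 1)*(c^4 - 7*c^3 + 5*c^2 + 31*c - 30) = (c - 5)*(c - 1)*(c^3 - 2*c^2 - 5*c + 6) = (c - 5)*(c - 1)^2*(c^2 - c - 6) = (c - 5)*(c - 3)*(c - 1)^2*(c + 2)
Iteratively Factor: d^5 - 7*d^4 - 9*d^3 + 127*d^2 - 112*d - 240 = (d - 4)*(d^4 - 3*d^3 - 21*d^2 + 43*d + 60) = (d - 4)*(d + 1)*(d^3 - 4*d^2 - 17*d + 60) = (d - 4)*(d - 3)*(d + 1)*(d^2 - d - 20) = (d - 5)*(d - 4)*(d - 3)*(d + 1)*(d + 4)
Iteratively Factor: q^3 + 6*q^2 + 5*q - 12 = (q + 3)*(q^2 + 3*q - 4) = (q - 1)*(q + 3)*(q + 4)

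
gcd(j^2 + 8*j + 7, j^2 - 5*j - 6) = j + 1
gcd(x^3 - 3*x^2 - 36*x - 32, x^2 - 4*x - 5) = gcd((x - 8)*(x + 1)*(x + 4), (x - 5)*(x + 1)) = x + 1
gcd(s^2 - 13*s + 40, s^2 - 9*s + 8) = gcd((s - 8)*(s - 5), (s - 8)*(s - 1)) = s - 8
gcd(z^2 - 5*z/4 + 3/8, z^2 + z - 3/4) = z - 1/2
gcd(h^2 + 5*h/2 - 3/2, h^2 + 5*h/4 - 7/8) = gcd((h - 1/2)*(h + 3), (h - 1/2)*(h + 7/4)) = h - 1/2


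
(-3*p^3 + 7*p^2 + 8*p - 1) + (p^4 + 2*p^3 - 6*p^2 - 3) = p^4 - p^3 + p^2 + 8*p - 4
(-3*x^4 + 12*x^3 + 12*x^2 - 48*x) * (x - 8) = -3*x^5 + 36*x^4 - 84*x^3 - 144*x^2 + 384*x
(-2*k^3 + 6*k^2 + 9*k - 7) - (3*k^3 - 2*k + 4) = -5*k^3 + 6*k^2 + 11*k - 11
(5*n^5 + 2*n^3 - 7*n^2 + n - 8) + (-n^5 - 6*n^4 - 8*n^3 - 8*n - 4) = 4*n^5 - 6*n^4 - 6*n^3 - 7*n^2 - 7*n - 12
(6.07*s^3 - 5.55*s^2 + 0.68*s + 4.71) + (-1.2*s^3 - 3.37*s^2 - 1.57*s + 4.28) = 4.87*s^3 - 8.92*s^2 - 0.89*s + 8.99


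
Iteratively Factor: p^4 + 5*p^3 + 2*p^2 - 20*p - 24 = (p + 2)*(p^3 + 3*p^2 - 4*p - 12) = (p + 2)^2*(p^2 + p - 6) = (p + 2)^2*(p + 3)*(p - 2)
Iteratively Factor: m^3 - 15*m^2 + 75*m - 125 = (m - 5)*(m^2 - 10*m + 25) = (m - 5)^2*(m - 5)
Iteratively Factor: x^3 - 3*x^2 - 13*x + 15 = (x - 5)*(x^2 + 2*x - 3) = (x - 5)*(x + 3)*(x - 1)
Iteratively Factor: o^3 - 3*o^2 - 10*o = (o)*(o^2 - 3*o - 10) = o*(o + 2)*(o - 5)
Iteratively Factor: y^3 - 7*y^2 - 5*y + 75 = (y + 3)*(y^2 - 10*y + 25) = (y - 5)*(y + 3)*(y - 5)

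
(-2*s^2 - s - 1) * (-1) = 2*s^2 + s + 1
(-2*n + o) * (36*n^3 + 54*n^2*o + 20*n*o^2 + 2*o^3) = -72*n^4 - 72*n^3*o + 14*n^2*o^2 + 16*n*o^3 + 2*o^4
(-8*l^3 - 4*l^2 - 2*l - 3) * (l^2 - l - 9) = -8*l^5 + 4*l^4 + 74*l^3 + 35*l^2 + 21*l + 27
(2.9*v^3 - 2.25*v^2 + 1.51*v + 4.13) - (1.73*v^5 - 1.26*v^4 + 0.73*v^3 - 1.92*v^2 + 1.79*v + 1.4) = -1.73*v^5 + 1.26*v^4 + 2.17*v^3 - 0.33*v^2 - 0.28*v + 2.73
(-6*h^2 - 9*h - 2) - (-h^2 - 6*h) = -5*h^2 - 3*h - 2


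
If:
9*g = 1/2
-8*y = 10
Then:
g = 1/18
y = -5/4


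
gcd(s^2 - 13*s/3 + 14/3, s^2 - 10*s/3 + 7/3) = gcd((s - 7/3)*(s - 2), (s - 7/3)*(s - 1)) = s - 7/3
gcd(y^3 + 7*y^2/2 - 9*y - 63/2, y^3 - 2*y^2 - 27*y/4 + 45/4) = y - 3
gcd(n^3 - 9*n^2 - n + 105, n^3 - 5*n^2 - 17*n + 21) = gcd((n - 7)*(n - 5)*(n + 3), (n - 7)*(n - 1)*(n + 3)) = n^2 - 4*n - 21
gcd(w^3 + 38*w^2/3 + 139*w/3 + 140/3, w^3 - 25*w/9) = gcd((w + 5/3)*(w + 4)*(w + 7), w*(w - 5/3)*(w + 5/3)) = w + 5/3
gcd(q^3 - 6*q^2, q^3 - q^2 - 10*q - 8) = 1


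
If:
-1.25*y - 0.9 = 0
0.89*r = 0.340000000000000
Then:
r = 0.38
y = -0.72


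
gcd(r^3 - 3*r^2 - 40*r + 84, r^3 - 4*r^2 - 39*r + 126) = r^2 - r - 42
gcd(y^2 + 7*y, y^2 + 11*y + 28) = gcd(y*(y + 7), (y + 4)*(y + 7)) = y + 7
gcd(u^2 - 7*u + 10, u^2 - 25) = u - 5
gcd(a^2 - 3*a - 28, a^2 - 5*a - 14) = a - 7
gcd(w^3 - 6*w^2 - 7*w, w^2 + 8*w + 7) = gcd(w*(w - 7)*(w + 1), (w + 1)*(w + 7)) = w + 1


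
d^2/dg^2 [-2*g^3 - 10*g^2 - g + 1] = -12*g - 20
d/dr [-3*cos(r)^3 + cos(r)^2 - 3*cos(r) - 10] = (9*cos(r)^2 - 2*cos(r) + 3)*sin(r)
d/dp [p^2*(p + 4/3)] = p*(9*p + 8)/3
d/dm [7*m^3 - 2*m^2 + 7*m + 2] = 21*m^2 - 4*m + 7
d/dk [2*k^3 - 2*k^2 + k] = 6*k^2 - 4*k + 1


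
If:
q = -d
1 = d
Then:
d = 1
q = -1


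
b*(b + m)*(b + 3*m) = b^3 + 4*b^2*m + 3*b*m^2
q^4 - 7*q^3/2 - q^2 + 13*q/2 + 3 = (q - 3)*(q - 2)*(q + 1/2)*(q + 1)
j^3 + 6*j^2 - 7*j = j*(j - 1)*(j + 7)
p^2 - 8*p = p*(p - 8)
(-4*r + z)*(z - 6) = -4*r*z + 24*r + z^2 - 6*z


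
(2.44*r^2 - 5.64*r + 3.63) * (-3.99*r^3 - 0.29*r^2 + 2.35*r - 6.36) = -9.7356*r^5 + 21.796*r^4 - 7.1141*r^3 - 29.8251*r^2 + 44.4009*r - 23.0868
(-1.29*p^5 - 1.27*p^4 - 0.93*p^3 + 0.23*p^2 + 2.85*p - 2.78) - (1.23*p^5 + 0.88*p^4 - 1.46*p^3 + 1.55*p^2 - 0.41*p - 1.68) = -2.52*p^5 - 2.15*p^4 + 0.53*p^3 - 1.32*p^2 + 3.26*p - 1.1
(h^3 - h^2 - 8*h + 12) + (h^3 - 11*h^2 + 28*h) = 2*h^3 - 12*h^2 + 20*h + 12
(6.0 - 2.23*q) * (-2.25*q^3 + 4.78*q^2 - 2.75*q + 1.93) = 5.0175*q^4 - 24.1594*q^3 + 34.8125*q^2 - 20.8039*q + 11.58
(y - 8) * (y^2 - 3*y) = y^3 - 11*y^2 + 24*y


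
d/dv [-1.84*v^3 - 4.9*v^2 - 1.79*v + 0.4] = -5.52*v^2 - 9.8*v - 1.79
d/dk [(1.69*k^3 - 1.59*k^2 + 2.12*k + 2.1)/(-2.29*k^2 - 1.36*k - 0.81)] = (-3.8701*k^4 - 4.5968*k^3 + 2.9105*k^2 + 12.1938*k + 1.1388)/(5.2441*k^4 + 6.2288*k^3 + 5.5594*k^2 + 2.2032*k + 0.6561)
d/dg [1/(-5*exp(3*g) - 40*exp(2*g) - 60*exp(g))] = (3*exp(2*g) + 16*exp(g) + 12)*exp(-g)/(5*(exp(2*g) + 8*exp(g) + 12)^2)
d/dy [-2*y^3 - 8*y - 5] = -6*y^2 - 8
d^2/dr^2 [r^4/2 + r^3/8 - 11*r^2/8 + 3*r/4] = 6*r^2 + 3*r/4 - 11/4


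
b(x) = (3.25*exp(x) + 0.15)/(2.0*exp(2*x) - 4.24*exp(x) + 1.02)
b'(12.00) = 0.00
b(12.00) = 0.00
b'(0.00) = -2.12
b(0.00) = -2.79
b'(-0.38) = 0.38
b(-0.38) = -2.51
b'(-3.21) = 0.22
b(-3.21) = 0.33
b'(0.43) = -31.84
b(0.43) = -6.67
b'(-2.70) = 0.47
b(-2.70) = 0.50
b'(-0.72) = 3.17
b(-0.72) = -3.04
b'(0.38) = -19.39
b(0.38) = -5.43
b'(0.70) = -135.66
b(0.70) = 11.31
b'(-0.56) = 1.51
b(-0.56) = -2.68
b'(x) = (3.25*exp(x) + 0.15)*(-4.0*exp(2*x) + 4.24*exp(x))/(2.0*exp(2*x) - 4.24*exp(x) + 1.02)^2 + 3.25*exp(x)/(2.0*exp(2*x) - 4.24*exp(x) + 1.02)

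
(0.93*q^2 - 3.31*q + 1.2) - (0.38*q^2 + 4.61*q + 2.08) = 0.55*q^2 - 7.92*q - 0.88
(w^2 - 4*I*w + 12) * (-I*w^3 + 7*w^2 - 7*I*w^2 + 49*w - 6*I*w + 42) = -I*w^5 + 3*w^4 - 7*I*w^4 + 21*w^3 - 46*I*w^3 + 102*w^2 - 280*I*w^2 + 588*w - 240*I*w + 504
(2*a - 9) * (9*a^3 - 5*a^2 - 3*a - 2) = 18*a^4 - 91*a^3 + 39*a^2 + 23*a + 18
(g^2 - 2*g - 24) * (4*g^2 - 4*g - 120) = 4*g^4 - 12*g^3 - 208*g^2 + 336*g + 2880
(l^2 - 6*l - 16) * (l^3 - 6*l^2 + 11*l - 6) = l^5 - 12*l^4 + 31*l^3 + 24*l^2 - 140*l + 96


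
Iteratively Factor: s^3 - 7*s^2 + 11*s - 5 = (s - 5)*(s^2 - 2*s + 1) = (s - 5)*(s - 1)*(s - 1)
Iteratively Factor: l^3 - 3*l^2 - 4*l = (l)*(l^2 - 3*l - 4) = l*(l - 4)*(l + 1)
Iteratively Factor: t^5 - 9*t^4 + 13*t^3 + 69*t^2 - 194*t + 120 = (t - 2)*(t^4 - 7*t^3 - t^2 + 67*t - 60) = (t - 5)*(t - 2)*(t^3 - 2*t^2 - 11*t + 12) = (t - 5)*(t - 2)*(t - 1)*(t^2 - t - 12) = (t - 5)*(t - 2)*(t - 1)*(t + 3)*(t - 4)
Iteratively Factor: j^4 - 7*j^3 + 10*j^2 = (j)*(j^3 - 7*j^2 + 10*j) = j^2*(j^2 - 7*j + 10) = j^2*(j - 5)*(j - 2)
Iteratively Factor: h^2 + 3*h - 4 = (h + 4)*(h - 1)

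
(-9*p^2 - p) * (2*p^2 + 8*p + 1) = -18*p^4 - 74*p^3 - 17*p^2 - p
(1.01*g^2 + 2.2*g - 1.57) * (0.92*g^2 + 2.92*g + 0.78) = 0.9292*g^4 + 4.9732*g^3 + 5.7674*g^2 - 2.8684*g - 1.2246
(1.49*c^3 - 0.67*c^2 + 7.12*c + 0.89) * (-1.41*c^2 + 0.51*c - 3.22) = -2.1009*c^5 + 1.7046*c^4 - 15.1787*c^3 + 4.5337*c^2 - 22.4725*c - 2.8658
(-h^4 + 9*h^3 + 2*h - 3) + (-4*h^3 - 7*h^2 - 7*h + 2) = -h^4 + 5*h^3 - 7*h^2 - 5*h - 1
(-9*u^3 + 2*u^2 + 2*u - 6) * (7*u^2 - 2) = -63*u^5 + 14*u^4 + 32*u^3 - 46*u^2 - 4*u + 12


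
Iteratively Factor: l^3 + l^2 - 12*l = (l)*(l^2 + l - 12) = l*(l - 3)*(l + 4)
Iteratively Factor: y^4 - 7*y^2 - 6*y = (y)*(y^3 - 7*y - 6) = y*(y - 3)*(y^2 + 3*y + 2) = y*(y - 3)*(y + 2)*(y + 1)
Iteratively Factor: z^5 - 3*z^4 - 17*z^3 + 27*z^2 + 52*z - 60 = (z + 2)*(z^4 - 5*z^3 - 7*z^2 + 41*z - 30) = (z - 5)*(z + 2)*(z^3 - 7*z + 6) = (z - 5)*(z + 2)*(z + 3)*(z^2 - 3*z + 2) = (z - 5)*(z - 1)*(z + 2)*(z + 3)*(z - 2)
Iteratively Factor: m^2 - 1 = (m - 1)*(m + 1)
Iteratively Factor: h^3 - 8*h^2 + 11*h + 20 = (h + 1)*(h^2 - 9*h + 20) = (h - 4)*(h + 1)*(h - 5)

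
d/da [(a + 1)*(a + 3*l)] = 2*a + 3*l + 1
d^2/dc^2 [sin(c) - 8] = -sin(c)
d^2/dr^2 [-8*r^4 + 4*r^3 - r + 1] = 24*r*(1 - 4*r)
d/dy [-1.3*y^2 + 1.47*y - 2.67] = 1.47 - 2.6*y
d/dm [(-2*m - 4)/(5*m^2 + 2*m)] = 2*(5*m^2 + 20*m + 4)/(m^2*(25*m^2 + 20*m + 4))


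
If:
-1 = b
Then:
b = -1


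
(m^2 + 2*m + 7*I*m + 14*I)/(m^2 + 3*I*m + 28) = (m + 2)/(m - 4*I)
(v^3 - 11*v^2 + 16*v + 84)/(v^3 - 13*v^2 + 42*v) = (v + 2)/v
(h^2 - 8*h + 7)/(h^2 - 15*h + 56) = (h - 1)/(h - 8)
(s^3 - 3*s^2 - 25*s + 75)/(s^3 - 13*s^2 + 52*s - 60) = (s^2 + 2*s - 15)/(s^2 - 8*s + 12)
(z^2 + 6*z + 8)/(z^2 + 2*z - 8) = (z + 2)/(z - 2)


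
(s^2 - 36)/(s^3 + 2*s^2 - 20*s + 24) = (s - 6)/(s^2 - 4*s + 4)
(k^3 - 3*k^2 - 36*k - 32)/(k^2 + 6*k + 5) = (k^2 - 4*k - 32)/(k + 5)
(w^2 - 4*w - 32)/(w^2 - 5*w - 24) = (w + 4)/(w + 3)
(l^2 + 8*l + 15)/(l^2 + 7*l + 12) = (l + 5)/(l + 4)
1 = 1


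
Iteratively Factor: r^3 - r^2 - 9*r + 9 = (r - 1)*(r^2 - 9) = (r - 1)*(r + 3)*(r - 3)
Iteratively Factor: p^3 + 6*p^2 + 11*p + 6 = (p + 1)*(p^2 + 5*p + 6) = (p + 1)*(p + 3)*(p + 2)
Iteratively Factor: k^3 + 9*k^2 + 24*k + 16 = (k + 4)*(k^2 + 5*k + 4) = (k + 1)*(k + 4)*(k + 4)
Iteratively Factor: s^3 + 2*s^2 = (s)*(s^2 + 2*s) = s^2*(s + 2)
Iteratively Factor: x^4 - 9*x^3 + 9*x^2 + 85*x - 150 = (x - 5)*(x^3 - 4*x^2 - 11*x + 30) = (x - 5)^2*(x^2 + x - 6) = (x - 5)^2*(x + 3)*(x - 2)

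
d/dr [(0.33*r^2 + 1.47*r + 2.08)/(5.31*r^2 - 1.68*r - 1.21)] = (-8.3601*r^2 - 22.8882*r + 1.7157)/(28.1961*r^4 - 17.8416*r^3 - 10.0278*r^2 + 4.0656*r + 1.4641)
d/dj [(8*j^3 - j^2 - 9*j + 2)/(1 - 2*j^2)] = (-16*j^4 + 6*j^2 + 6*j - 9)/(4*j^4 - 4*j^2 + 1)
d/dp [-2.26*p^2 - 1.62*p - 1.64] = -4.52*p - 1.62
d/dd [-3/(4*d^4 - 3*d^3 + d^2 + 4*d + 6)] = 3*(16*d^3 - 9*d^2 + 2*d + 4)/(4*d^4 - 3*d^3 + d^2 + 4*d + 6)^2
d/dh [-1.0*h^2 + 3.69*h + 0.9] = 3.69 - 2.0*h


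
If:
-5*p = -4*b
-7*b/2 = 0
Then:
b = 0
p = 0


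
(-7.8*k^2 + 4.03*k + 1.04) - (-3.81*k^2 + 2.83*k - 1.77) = -3.99*k^2 + 1.2*k + 2.81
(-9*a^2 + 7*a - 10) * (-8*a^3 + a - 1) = 72*a^5 - 56*a^4 + 71*a^3 + 16*a^2 - 17*a + 10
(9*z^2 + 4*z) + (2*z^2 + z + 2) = 11*z^2 + 5*z + 2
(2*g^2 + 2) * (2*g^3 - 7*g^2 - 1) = 4*g^5 - 14*g^4 + 4*g^3 - 16*g^2 - 2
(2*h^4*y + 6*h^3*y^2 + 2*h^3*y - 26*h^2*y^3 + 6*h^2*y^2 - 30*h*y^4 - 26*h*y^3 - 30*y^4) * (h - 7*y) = 2*h^5*y - 8*h^4*y^2 + 2*h^4*y - 68*h^3*y^3 - 8*h^3*y^2 + 152*h^2*y^4 - 68*h^2*y^3 + 210*h*y^5 + 152*h*y^4 + 210*y^5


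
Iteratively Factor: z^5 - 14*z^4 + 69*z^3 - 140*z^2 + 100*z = (z - 2)*(z^4 - 12*z^3 + 45*z^2 - 50*z) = (z - 5)*(z - 2)*(z^3 - 7*z^2 + 10*z) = z*(z - 5)*(z - 2)*(z^2 - 7*z + 10) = z*(z - 5)*(z - 2)^2*(z - 5)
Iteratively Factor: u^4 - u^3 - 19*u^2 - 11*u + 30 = (u - 1)*(u^3 - 19*u - 30) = (u - 1)*(u + 2)*(u^2 - 2*u - 15) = (u - 5)*(u - 1)*(u + 2)*(u + 3)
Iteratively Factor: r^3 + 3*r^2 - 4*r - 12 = (r + 3)*(r^2 - 4) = (r - 2)*(r + 3)*(r + 2)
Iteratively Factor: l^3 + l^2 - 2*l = (l - 1)*(l^2 + 2*l) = l*(l - 1)*(l + 2)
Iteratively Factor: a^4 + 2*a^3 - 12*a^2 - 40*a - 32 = (a + 2)*(a^3 - 12*a - 16) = (a - 4)*(a + 2)*(a^2 + 4*a + 4) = (a - 4)*(a + 2)^2*(a + 2)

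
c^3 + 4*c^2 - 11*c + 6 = (c - 1)^2*(c + 6)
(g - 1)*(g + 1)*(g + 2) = g^3 + 2*g^2 - g - 2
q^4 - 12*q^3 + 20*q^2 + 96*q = q*(q - 8)*(q - 6)*(q + 2)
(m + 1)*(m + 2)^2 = m^3 + 5*m^2 + 8*m + 4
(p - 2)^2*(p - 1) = p^3 - 5*p^2 + 8*p - 4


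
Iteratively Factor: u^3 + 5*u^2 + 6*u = (u + 2)*(u^2 + 3*u) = u*(u + 2)*(u + 3)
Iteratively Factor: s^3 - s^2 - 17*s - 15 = (s - 5)*(s^2 + 4*s + 3) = (s - 5)*(s + 3)*(s + 1)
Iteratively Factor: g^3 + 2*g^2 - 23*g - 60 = (g + 3)*(g^2 - g - 20) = (g + 3)*(g + 4)*(g - 5)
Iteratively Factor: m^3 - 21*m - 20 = (m + 4)*(m^2 - 4*m - 5) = (m - 5)*(m + 4)*(m + 1)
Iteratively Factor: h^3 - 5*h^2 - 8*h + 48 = (h + 3)*(h^2 - 8*h + 16) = (h - 4)*(h + 3)*(h - 4)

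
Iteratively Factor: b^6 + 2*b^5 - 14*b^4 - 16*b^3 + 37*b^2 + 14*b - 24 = (b + 4)*(b^5 - 2*b^4 - 6*b^3 + 8*b^2 + 5*b - 6) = (b + 2)*(b + 4)*(b^4 - 4*b^3 + 2*b^2 + 4*b - 3) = (b - 3)*(b + 2)*(b + 4)*(b^3 - b^2 - b + 1) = (b - 3)*(b - 1)*(b + 2)*(b + 4)*(b^2 - 1) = (b - 3)*(b - 1)*(b + 1)*(b + 2)*(b + 4)*(b - 1)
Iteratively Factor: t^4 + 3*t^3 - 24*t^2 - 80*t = (t + 4)*(t^3 - t^2 - 20*t) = t*(t + 4)*(t^2 - t - 20) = t*(t - 5)*(t + 4)*(t + 4)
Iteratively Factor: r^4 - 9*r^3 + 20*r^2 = (r)*(r^3 - 9*r^2 + 20*r) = r*(r - 4)*(r^2 - 5*r) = r^2*(r - 4)*(r - 5)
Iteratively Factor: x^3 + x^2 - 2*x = (x - 1)*(x^2 + 2*x) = (x - 1)*(x + 2)*(x)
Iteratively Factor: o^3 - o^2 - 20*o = (o)*(o^2 - o - 20) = o*(o - 5)*(o + 4)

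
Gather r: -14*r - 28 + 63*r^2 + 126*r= 63*r^2 + 112*r - 28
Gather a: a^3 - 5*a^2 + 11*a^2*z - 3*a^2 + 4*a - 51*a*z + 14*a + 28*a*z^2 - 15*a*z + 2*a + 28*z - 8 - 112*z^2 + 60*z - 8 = a^3 + a^2*(11*z - 8) + a*(28*z^2 - 66*z + 20) - 112*z^2 + 88*z - 16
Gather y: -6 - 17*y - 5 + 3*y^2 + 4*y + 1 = 3*y^2 - 13*y - 10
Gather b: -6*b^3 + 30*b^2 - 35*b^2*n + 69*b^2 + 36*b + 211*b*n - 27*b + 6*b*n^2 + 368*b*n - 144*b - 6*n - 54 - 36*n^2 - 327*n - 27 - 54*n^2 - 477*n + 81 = -6*b^3 + b^2*(99 - 35*n) + b*(6*n^2 + 579*n - 135) - 90*n^2 - 810*n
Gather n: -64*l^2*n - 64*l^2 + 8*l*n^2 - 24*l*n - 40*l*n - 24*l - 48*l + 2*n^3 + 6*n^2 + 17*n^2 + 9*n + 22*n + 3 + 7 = -64*l^2 - 72*l + 2*n^3 + n^2*(8*l + 23) + n*(-64*l^2 - 64*l + 31) + 10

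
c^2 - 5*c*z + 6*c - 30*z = (c + 6)*(c - 5*z)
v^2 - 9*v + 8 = (v - 8)*(v - 1)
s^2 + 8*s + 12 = (s + 2)*(s + 6)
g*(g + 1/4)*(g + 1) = g^3 + 5*g^2/4 + g/4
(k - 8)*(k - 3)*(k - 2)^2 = k^4 - 15*k^3 + 72*k^2 - 140*k + 96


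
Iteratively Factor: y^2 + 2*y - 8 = (y + 4)*(y - 2)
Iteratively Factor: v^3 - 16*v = (v - 4)*(v^2 + 4*v) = v*(v - 4)*(v + 4)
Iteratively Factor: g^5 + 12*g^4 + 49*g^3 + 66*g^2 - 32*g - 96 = (g + 3)*(g^4 + 9*g^3 + 22*g^2 - 32) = (g + 3)*(g + 4)*(g^3 + 5*g^2 + 2*g - 8) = (g + 2)*(g + 3)*(g + 4)*(g^2 + 3*g - 4) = (g + 2)*(g + 3)*(g + 4)^2*(g - 1)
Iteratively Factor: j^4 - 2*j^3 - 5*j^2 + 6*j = (j - 1)*(j^3 - j^2 - 6*j) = (j - 1)*(j + 2)*(j^2 - 3*j) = j*(j - 1)*(j + 2)*(j - 3)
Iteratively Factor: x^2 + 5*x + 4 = (x + 4)*(x + 1)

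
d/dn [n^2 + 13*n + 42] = 2*n + 13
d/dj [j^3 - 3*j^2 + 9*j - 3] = 3*j^2 - 6*j + 9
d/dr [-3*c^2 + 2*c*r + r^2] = 2*c + 2*r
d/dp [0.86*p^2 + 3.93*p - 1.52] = 1.72*p + 3.93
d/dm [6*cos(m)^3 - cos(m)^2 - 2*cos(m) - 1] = 2*(-9*cos(m)^2 + cos(m) + 1)*sin(m)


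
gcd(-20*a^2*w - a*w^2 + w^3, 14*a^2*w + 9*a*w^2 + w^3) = w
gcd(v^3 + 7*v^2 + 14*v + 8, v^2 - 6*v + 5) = 1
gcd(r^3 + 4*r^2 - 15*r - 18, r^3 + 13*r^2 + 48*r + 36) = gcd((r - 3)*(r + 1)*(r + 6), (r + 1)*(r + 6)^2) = r^2 + 7*r + 6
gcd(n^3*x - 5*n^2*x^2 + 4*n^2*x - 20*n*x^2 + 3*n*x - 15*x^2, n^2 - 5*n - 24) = n + 3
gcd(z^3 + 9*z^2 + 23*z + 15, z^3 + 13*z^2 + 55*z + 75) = z^2 + 8*z + 15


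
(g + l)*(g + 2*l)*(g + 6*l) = g^3 + 9*g^2*l + 20*g*l^2 + 12*l^3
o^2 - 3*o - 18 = (o - 6)*(o + 3)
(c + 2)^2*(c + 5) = c^3 + 9*c^2 + 24*c + 20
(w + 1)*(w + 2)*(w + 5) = w^3 + 8*w^2 + 17*w + 10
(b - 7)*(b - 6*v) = b^2 - 6*b*v - 7*b + 42*v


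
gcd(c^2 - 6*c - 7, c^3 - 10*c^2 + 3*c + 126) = c - 7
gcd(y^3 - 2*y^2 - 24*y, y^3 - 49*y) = y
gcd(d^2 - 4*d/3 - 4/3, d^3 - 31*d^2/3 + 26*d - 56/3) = d - 2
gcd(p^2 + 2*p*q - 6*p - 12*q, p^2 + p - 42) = p - 6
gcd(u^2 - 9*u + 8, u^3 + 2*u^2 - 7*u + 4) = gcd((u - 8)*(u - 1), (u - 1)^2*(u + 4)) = u - 1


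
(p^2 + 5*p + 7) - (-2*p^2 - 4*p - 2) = 3*p^2 + 9*p + 9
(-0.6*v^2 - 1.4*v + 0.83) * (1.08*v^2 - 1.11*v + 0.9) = -0.648*v^4 - 0.846*v^3 + 1.9104*v^2 - 2.1813*v + 0.747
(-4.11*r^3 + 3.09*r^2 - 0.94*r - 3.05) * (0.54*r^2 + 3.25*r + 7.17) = -2.2194*r^5 - 11.6889*r^4 - 19.9338*r^3 + 17.4533*r^2 - 16.6523*r - 21.8685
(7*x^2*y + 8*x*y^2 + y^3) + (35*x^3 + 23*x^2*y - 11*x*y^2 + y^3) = 35*x^3 + 30*x^2*y - 3*x*y^2 + 2*y^3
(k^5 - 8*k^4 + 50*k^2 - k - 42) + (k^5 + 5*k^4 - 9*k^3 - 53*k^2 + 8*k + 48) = 2*k^5 - 3*k^4 - 9*k^3 - 3*k^2 + 7*k + 6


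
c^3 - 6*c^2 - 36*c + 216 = (c - 6)^2*(c + 6)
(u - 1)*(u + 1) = u^2 - 1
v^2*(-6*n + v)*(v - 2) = -6*n*v^3 + 12*n*v^2 + v^4 - 2*v^3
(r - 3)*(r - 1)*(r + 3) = r^3 - r^2 - 9*r + 9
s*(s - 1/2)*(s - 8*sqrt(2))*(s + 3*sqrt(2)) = s^4 - 5*sqrt(2)*s^3 - s^3/2 - 48*s^2 + 5*sqrt(2)*s^2/2 + 24*s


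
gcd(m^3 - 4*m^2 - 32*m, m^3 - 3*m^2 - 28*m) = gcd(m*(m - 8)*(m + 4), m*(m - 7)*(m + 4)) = m^2 + 4*m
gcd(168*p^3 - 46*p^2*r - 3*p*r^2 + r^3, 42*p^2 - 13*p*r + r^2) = 6*p - r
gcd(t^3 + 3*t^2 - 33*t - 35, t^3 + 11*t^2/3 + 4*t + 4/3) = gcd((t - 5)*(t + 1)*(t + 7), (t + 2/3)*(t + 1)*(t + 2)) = t + 1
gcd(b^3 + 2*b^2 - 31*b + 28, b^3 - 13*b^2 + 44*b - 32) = b^2 - 5*b + 4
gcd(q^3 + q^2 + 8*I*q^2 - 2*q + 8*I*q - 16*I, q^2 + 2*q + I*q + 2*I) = q + 2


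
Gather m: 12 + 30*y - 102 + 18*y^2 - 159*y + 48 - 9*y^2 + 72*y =9*y^2 - 57*y - 42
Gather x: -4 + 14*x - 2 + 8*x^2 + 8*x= 8*x^2 + 22*x - 6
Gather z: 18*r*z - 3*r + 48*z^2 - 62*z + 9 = -3*r + 48*z^2 + z*(18*r - 62) + 9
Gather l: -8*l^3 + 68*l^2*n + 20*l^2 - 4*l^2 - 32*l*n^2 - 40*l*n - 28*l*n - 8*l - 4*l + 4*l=-8*l^3 + l^2*(68*n + 16) + l*(-32*n^2 - 68*n - 8)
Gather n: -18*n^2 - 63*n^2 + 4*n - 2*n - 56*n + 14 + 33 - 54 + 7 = -81*n^2 - 54*n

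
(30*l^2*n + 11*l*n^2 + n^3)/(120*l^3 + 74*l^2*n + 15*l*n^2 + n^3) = n/(4*l + n)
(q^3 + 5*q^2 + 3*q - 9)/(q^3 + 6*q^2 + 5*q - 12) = (q + 3)/(q + 4)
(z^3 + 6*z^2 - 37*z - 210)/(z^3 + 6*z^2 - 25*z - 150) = (z^2 + z - 42)/(z^2 + z - 30)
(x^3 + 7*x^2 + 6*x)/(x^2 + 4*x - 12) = x*(x + 1)/(x - 2)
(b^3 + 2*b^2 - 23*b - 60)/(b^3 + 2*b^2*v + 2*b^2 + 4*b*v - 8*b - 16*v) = (b^2 - 2*b - 15)/(b^2 + 2*b*v - 2*b - 4*v)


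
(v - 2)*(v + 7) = v^2 + 5*v - 14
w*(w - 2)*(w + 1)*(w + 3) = w^4 + 2*w^3 - 5*w^2 - 6*w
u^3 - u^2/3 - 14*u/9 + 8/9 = (u - 1)*(u - 2/3)*(u + 4/3)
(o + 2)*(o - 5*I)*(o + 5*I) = o^3 + 2*o^2 + 25*o + 50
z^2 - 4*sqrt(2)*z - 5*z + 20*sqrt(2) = (z - 5)*(z - 4*sqrt(2))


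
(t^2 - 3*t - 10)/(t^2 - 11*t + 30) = (t + 2)/(t - 6)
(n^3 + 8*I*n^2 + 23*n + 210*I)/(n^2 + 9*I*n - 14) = (n^2 + I*n + 30)/(n + 2*I)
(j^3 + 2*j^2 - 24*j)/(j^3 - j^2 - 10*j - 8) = j*(j + 6)/(j^2 + 3*j + 2)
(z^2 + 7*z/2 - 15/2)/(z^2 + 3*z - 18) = (2*z^2 + 7*z - 15)/(2*(z^2 + 3*z - 18))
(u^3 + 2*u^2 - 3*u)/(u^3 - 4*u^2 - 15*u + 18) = u/(u - 6)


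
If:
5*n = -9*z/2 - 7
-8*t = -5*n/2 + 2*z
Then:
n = -9*z/10 - 7/5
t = -17*z/32 - 7/16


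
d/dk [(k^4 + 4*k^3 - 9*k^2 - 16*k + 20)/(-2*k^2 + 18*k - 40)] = (-2*k^5 + 23*k^4 - 8*k^3 - 337*k^2 + 400*k + 140)/(2*(k^4 - 18*k^3 + 121*k^2 - 360*k + 400))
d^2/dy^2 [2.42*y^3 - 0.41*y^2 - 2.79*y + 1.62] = 14.52*y - 0.82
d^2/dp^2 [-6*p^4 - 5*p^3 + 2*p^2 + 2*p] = -72*p^2 - 30*p + 4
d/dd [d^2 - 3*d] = 2*d - 3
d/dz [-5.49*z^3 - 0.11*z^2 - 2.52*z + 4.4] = -16.47*z^2 - 0.22*z - 2.52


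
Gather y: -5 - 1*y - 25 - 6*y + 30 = -7*y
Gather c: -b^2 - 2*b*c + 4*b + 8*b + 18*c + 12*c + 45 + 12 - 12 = -b^2 + 12*b + c*(30 - 2*b) + 45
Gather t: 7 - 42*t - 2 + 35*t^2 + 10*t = 35*t^2 - 32*t + 5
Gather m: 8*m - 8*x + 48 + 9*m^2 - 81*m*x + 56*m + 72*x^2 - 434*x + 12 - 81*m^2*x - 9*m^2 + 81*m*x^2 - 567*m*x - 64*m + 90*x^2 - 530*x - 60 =-81*m^2*x + m*(81*x^2 - 648*x) + 162*x^2 - 972*x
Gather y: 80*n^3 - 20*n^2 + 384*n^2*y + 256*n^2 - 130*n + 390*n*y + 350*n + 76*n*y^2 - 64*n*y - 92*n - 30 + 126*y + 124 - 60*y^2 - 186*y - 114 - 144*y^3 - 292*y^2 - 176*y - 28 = 80*n^3 + 236*n^2 + 128*n - 144*y^3 + y^2*(76*n - 352) + y*(384*n^2 + 326*n - 236) - 48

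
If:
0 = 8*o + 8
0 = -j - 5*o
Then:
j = 5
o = -1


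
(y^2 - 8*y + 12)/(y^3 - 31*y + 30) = (y^2 - 8*y + 12)/(y^3 - 31*y + 30)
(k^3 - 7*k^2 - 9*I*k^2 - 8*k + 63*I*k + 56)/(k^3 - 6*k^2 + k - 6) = (k^2 - k*(7 + 8*I) + 56*I)/(k^2 + k*(-6 + I) - 6*I)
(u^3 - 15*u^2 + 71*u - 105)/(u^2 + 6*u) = (u^3 - 15*u^2 + 71*u - 105)/(u*(u + 6))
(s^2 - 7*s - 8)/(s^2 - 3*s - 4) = (s - 8)/(s - 4)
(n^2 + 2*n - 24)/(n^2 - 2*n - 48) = (n - 4)/(n - 8)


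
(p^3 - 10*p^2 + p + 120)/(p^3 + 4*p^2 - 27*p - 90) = (p - 8)/(p + 6)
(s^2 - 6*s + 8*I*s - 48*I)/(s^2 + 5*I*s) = (s^2 - 6*s + 8*I*s - 48*I)/(s*(s + 5*I))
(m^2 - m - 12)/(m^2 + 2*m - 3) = (m - 4)/(m - 1)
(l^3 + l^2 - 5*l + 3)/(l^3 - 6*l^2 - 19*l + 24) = (l - 1)/(l - 8)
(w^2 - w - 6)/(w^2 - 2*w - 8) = (w - 3)/(w - 4)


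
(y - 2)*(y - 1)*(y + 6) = y^3 + 3*y^2 - 16*y + 12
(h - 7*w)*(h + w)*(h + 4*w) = h^3 - 2*h^2*w - 31*h*w^2 - 28*w^3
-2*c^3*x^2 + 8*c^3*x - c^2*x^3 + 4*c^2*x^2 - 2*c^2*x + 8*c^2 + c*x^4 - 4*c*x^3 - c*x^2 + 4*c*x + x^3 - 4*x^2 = (-2*c + x)*(c + x)*(x - 4)*(c*x + 1)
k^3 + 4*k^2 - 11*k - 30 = (k - 3)*(k + 2)*(k + 5)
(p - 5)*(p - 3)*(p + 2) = p^3 - 6*p^2 - p + 30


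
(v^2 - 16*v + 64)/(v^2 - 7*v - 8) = (v - 8)/(v + 1)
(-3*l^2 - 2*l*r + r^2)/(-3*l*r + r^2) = (l + r)/r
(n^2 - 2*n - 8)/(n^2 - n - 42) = (-n^2 + 2*n + 8)/(-n^2 + n + 42)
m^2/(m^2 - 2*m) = m/(m - 2)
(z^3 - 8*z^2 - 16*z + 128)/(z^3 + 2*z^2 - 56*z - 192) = (z - 4)/(z + 6)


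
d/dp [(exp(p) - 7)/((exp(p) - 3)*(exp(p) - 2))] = (-exp(2*p) + 14*exp(p) - 29)*exp(p)/(exp(4*p) - 10*exp(3*p) + 37*exp(2*p) - 60*exp(p) + 36)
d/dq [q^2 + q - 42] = 2*q + 1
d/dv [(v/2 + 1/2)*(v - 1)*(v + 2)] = 3*v^2/2 + 2*v - 1/2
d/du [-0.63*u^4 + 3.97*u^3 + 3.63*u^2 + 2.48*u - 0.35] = -2.52*u^3 + 11.91*u^2 + 7.26*u + 2.48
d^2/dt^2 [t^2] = 2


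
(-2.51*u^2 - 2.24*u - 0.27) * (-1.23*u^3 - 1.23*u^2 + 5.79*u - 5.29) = 3.0873*u^5 + 5.8425*u^4 - 11.4456*u^3 + 0.640399999999998*u^2 + 10.2863*u + 1.4283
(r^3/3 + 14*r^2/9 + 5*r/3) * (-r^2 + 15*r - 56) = -r^5/3 + 31*r^4/9 + 3*r^3 - 559*r^2/9 - 280*r/3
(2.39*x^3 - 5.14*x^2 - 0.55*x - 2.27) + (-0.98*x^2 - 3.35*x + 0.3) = 2.39*x^3 - 6.12*x^2 - 3.9*x - 1.97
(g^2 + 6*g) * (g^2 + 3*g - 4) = g^4 + 9*g^3 + 14*g^2 - 24*g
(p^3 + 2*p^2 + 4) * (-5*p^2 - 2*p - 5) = -5*p^5 - 12*p^4 - 9*p^3 - 30*p^2 - 8*p - 20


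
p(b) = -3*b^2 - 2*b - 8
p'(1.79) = -12.74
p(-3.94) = -46.69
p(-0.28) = -7.68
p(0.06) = -8.13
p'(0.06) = -2.36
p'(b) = -6*b - 2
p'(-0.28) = -0.32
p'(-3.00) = 16.00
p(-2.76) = -25.33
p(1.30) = -15.67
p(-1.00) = -9.00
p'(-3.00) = 16.00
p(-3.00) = -29.00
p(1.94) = -23.17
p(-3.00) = -29.00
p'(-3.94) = 21.64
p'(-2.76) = 14.56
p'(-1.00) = 4.00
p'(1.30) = -9.80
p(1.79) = -21.19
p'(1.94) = -13.64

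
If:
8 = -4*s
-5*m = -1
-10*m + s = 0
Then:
No Solution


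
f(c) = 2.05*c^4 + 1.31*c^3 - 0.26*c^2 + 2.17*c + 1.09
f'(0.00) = 2.17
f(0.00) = 1.09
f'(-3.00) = -182.30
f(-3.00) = 122.92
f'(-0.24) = 2.41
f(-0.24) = 0.54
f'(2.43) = 141.77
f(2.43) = 95.10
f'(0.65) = 5.74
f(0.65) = 3.12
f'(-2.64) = -119.94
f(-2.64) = 69.02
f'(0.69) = 6.38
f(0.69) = 3.36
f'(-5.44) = -1198.81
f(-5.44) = 1566.05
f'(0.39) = 3.05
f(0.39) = 2.02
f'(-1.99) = -45.85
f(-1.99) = 17.57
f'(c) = 8.2*c^3 + 3.93*c^2 - 0.52*c + 2.17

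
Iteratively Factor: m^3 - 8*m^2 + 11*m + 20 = (m + 1)*(m^2 - 9*m + 20) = (m - 4)*(m + 1)*(m - 5)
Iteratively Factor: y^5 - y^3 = (y - 1)*(y^4 + y^3) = y*(y - 1)*(y^3 + y^2) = y^2*(y - 1)*(y^2 + y) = y^3*(y - 1)*(y + 1)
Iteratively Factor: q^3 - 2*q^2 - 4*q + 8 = (q - 2)*(q^2 - 4) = (q - 2)*(q + 2)*(q - 2)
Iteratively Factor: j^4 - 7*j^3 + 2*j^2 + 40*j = (j)*(j^3 - 7*j^2 + 2*j + 40) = j*(j - 5)*(j^2 - 2*j - 8) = j*(j - 5)*(j - 4)*(j + 2)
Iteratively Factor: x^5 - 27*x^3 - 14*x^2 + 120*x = (x + 4)*(x^4 - 4*x^3 - 11*x^2 + 30*x) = x*(x + 4)*(x^3 - 4*x^2 - 11*x + 30) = x*(x - 2)*(x + 4)*(x^2 - 2*x - 15) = x*(x - 2)*(x + 3)*(x + 4)*(x - 5)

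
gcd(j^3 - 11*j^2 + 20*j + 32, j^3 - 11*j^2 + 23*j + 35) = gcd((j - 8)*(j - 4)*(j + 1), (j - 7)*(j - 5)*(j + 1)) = j + 1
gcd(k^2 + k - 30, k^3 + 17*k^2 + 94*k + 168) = k + 6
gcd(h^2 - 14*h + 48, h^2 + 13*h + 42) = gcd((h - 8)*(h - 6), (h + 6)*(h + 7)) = 1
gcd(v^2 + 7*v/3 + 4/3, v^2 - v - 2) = v + 1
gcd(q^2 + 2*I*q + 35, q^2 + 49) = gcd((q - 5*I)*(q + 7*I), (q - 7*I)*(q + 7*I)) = q + 7*I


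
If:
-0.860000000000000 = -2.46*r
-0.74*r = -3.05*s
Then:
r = 0.35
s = 0.08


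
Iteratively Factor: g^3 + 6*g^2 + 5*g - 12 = (g - 1)*(g^2 + 7*g + 12) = (g - 1)*(g + 4)*(g + 3)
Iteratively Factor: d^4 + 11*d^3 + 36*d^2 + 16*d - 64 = (d + 4)*(d^3 + 7*d^2 + 8*d - 16) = (d - 1)*(d + 4)*(d^2 + 8*d + 16) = (d - 1)*(d + 4)^2*(d + 4)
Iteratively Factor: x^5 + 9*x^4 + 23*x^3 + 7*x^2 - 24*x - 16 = (x - 1)*(x^4 + 10*x^3 + 33*x^2 + 40*x + 16) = (x - 1)*(x + 4)*(x^3 + 6*x^2 + 9*x + 4) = (x - 1)*(x + 1)*(x + 4)*(x^2 + 5*x + 4) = (x - 1)*(x + 1)^2*(x + 4)*(x + 4)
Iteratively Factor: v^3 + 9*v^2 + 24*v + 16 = (v + 4)*(v^2 + 5*v + 4) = (v + 4)^2*(v + 1)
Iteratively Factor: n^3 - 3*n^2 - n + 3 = (n - 1)*(n^2 - 2*n - 3) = (n - 3)*(n - 1)*(n + 1)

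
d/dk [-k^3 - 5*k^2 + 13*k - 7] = -3*k^2 - 10*k + 13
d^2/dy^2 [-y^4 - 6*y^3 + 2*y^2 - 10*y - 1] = -12*y^2 - 36*y + 4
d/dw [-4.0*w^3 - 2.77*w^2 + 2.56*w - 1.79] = -12.0*w^2 - 5.54*w + 2.56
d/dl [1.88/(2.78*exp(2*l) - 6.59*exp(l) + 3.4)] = (12.3892 - 10.4528*exp(l))*exp(l)/(2.78*exp(2*l) - 6.59*exp(l) + 3.4)^2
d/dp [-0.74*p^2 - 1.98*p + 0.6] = -1.48*p - 1.98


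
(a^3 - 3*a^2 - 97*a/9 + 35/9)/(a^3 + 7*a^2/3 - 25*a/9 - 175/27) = 3*(3*a^2 - 16*a + 5)/(9*a^2 - 25)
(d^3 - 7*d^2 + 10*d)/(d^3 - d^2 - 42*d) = (-d^2 + 7*d - 10)/(-d^2 + d + 42)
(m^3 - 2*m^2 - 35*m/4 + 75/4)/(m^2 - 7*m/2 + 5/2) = (2*m^2 + m - 15)/(2*(m - 1))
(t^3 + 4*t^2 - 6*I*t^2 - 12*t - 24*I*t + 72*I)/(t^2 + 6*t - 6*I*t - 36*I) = t - 2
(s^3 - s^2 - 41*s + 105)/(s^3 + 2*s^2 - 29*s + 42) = (s - 5)/(s - 2)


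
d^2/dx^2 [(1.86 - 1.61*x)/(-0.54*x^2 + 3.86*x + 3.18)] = ((14.438 - 5.2164*x)*(-0.54*x^2 + 3.86*x + 3.18) - (1.08*x - 3.86)*(1.61*x - 1.86)*(2.16*x - 7.72))/(-0.54*x^2 + 3.86*x + 3.18)^3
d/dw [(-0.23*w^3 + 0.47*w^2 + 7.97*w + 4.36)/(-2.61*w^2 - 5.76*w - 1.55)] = (0.6003*w^4 + 2.6496*w^3 + 19.164*w^2 + 21.3022*w + 12.7601)/(6.8121*w^4 + 30.0672*w^3 + 41.2686*w^2 + 17.856*w + 2.4025)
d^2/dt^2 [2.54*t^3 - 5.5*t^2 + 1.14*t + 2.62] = 15.24*t - 11.0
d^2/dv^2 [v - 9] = 0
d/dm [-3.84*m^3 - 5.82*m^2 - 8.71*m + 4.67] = -11.52*m^2 - 11.64*m - 8.71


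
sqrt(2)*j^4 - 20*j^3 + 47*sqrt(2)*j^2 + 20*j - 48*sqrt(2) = (j - 1)*(j - 6*sqrt(2))*(j - 4*sqrt(2))*(sqrt(2)*j + sqrt(2))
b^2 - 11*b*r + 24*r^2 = (b - 8*r)*(b - 3*r)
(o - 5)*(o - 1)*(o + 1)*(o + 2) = o^4 - 3*o^3 - 11*o^2 + 3*o + 10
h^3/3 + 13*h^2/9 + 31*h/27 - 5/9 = (h/3 + 1)*(h - 1/3)*(h + 5/3)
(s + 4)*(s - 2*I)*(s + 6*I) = s^3 + 4*s^2 + 4*I*s^2 + 12*s + 16*I*s + 48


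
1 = 1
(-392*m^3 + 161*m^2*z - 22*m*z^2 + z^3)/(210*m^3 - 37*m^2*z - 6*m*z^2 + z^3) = (56*m^2 - 15*m*z + z^2)/(-30*m^2 + m*z + z^2)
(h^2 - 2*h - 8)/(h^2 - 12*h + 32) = (h + 2)/(h - 8)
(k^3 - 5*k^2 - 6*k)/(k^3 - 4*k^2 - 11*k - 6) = k/(k + 1)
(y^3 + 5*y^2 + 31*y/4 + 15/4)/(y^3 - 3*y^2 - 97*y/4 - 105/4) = (y + 1)/(y - 7)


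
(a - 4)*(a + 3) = a^2 - a - 12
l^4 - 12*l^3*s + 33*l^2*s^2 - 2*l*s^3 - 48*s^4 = (l - 8*s)*(l - 3*s)*(l - 2*s)*(l + s)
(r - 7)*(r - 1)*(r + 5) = r^3 - 3*r^2 - 33*r + 35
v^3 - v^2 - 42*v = v*(v - 7)*(v + 6)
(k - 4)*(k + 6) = k^2 + 2*k - 24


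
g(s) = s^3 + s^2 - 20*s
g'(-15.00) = 625.00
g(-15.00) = -2850.00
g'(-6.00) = 76.00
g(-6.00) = -60.00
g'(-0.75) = -19.81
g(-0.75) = 15.14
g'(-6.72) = 102.04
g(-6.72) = -123.91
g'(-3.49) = 9.56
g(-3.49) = 39.47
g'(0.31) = -19.09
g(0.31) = -6.07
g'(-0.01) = -20.02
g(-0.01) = 0.20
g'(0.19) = -19.51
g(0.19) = -3.76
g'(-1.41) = -16.86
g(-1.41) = 27.38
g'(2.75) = 8.19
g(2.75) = -26.64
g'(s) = 3*s^2 + 2*s - 20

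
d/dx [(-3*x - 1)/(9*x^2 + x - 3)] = (-27*x^2 - 3*x + (3*x + 1)*(18*x + 1) + 9)/(9*x^2 + x - 3)^2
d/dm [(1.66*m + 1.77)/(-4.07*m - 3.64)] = (4.727305*m + 4.22786)/(4.07*m + 3.64)^3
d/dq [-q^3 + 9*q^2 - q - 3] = -3*q^2 + 18*q - 1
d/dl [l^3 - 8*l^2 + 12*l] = 3*l^2 - 16*l + 12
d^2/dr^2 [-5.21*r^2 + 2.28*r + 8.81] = -10.4200000000000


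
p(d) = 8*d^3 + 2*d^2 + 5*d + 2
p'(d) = 24*d^2 + 4*d + 5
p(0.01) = 2.05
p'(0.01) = 5.04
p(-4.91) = -921.30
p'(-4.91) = 563.95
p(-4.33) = -631.61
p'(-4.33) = 437.65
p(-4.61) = -762.32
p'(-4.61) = 496.61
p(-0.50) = -1.00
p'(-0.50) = 9.00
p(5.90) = 1744.15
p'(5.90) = 864.04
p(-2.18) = -82.28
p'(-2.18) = 110.34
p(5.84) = 1692.82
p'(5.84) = 846.89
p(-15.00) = -26623.00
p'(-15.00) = 5345.00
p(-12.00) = -13594.00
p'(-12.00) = 3413.00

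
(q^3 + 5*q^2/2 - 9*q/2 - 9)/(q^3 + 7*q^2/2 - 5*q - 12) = (q + 3)/(q + 4)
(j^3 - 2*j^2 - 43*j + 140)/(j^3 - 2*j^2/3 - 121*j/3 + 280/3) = 3*(j - 4)/(3*j - 8)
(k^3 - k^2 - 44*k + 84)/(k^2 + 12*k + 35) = (k^2 - 8*k + 12)/(k + 5)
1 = 1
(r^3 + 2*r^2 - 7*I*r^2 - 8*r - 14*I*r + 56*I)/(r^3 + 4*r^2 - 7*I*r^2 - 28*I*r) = (r - 2)/r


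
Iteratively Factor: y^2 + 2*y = (y + 2)*(y)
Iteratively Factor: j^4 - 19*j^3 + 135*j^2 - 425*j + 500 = (j - 5)*(j^3 - 14*j^2 + 65*j - 100) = (j - 5)*(j - 4)*(j^2 - 10*j + 25) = (j - 5)^2*(j - 4)*(j - 5)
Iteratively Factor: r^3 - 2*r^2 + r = (r - 1)*(r^2 - r) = r*(r - 1)*(r - 1)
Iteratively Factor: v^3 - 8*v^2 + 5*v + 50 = (v - 5)*(v^2 - 3*v - 10) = (v - 5)^2*(v + 2)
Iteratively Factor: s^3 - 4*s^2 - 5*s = (s - 5)*(s^2 + s) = (s - 5)*(s + 1)*(s)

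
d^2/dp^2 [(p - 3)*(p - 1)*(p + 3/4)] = 6*p - 13/2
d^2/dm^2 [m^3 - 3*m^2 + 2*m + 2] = 6*m - 6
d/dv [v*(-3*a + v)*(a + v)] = -3*a^2 - 4*a*v + 3*v^2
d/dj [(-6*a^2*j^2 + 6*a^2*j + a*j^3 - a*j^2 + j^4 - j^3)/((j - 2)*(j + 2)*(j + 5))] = (6*a^2*j^4 - 12*a^2*j^3 - 6*a^2*j^2 + 240*a^2*j - 120*a^2 + 6*a*j^4 - 8*a*j^3 - 56*a*j^2 + 40*a*j + j^6 + 10*j^5 - 17*j^4 - 72*j^3 + 60*j^2)/(j^6 + 10*j^5 + 17*j^4 - 80*j^3 - 184*j^2 + 160*j + 400)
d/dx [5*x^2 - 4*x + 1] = 10*x - 4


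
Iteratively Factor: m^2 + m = (m)*(m + 1)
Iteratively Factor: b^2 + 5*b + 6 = (b + 3)*(b + 2)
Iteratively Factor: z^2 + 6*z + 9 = (z + 3)*(z + 3)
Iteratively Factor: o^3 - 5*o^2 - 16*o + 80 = (o + 4)*(o^2 - 9*o + 20) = (o - 5)*(o + 4)*(o - 4)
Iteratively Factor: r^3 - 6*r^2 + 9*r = (r)*(r^2 - 6*r + 9) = r*(r - 3)*(r - 3)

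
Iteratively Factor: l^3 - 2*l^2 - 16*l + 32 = (l - 4)*(l^2 + 2*l - 8) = (l - 4)*(l + 4)*(l - 2)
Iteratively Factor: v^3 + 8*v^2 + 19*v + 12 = (v + 1)*(v^2 + 7*v + 12) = (v + 1)*(v + 3)*(v + 4)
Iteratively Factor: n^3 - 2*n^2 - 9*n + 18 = (n - 3)*(n^2 + n - 6) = (n - 3)*(n + 3)*(n - 2)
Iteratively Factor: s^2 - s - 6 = (s + 2)*(s - 3)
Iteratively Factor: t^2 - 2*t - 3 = (t - 3)*(t + 1)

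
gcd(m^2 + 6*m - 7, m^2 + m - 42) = m + 7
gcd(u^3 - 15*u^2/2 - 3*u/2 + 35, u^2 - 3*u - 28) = u - 7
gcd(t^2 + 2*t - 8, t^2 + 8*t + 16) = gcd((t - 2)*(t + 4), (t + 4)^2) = t + 4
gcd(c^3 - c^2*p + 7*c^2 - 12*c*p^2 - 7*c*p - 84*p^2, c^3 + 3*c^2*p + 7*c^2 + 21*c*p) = c^2 + 3*c*p + 7*c + 21*p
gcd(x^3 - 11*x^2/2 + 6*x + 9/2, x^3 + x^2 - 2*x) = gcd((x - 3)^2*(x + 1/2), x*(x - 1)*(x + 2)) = 1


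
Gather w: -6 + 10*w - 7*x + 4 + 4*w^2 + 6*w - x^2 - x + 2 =4*w^2 + 16*w - x^2 - 8*x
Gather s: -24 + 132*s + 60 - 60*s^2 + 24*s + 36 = -60*s^2 + 156*s + 72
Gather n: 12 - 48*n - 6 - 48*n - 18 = -96*n - 12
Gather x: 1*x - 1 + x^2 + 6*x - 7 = x^2 + 7*x - 8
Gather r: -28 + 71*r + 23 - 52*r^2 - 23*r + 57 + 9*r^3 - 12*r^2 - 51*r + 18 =9*r^3 - 64*r^2 - 3*r + 70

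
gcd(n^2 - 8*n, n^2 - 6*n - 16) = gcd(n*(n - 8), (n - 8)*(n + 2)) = n - 8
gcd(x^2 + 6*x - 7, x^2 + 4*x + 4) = 1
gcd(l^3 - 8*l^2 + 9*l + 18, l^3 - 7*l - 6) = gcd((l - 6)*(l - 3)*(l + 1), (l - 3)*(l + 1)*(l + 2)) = l^2 - 2*l - 3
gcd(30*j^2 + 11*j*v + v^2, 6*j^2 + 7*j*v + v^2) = 6*j + v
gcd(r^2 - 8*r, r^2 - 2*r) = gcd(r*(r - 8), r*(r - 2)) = r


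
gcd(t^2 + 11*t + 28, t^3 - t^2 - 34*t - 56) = t + 4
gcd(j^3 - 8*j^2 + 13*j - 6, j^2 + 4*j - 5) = j - 1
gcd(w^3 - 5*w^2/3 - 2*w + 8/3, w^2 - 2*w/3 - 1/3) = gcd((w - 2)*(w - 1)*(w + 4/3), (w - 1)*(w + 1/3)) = w - 1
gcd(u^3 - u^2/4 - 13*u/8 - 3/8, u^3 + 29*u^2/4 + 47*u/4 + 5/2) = u + 1/4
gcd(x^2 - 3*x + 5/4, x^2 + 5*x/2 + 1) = 1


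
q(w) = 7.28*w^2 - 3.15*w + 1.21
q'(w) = 14.56*w - 3.15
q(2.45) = 37.19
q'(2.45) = 32.52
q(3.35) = 72.36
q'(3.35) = 45.63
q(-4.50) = 162.80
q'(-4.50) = -68.67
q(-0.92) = 10.27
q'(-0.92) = -16.55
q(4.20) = 116.40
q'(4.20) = 58.00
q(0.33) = 0.96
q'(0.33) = 1.65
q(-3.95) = 127.24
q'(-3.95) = -60.66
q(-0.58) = 5.49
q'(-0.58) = -11.59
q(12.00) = 1011.73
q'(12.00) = 171.57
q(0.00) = 1.21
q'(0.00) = -3.15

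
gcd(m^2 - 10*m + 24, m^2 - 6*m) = m - 6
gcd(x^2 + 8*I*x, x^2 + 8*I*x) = x^2 + 8*I*x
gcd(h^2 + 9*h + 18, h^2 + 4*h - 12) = h + 6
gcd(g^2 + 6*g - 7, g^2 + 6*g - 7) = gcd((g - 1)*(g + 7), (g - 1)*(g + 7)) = g^2 + 6*g - 7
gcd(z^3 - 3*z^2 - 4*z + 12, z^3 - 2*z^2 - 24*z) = 1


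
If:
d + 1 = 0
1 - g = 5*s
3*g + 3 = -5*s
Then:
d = -1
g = -2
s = 3/5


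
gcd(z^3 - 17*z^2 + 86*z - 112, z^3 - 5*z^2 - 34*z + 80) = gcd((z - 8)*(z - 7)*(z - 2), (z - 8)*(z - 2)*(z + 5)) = z^2 - 10*z + 16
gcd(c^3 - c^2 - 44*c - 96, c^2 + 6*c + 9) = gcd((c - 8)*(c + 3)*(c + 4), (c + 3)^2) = c + 3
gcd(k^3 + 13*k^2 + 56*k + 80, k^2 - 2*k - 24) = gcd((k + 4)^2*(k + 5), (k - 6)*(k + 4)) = k + 4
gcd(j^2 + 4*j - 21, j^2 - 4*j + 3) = j - 3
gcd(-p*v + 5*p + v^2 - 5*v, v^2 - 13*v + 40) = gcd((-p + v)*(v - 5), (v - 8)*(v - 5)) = v - 5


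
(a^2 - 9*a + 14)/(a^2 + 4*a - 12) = (a - 7)/(a + 6)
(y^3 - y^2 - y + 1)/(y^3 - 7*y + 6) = (y^2 - 1)/(y^2 + y - 6)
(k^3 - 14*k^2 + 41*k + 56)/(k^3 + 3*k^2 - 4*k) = (k^3 - 14*k^2 + 41*k + 56)/(k*(k^2 + 3*k - 4))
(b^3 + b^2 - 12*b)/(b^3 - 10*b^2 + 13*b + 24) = b*(b + 4)/(b^2 - 7*b - 8)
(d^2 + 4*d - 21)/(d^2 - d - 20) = (-d^2 - 4*d + 21)/(-d^2 + d + 20)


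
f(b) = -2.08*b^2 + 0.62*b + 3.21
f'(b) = 0.62 - 4.16*b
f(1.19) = 1.00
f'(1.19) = -4.33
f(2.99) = -13.53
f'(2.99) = -11.82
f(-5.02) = -52.32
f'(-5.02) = 21.50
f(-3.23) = -20.49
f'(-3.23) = 14.06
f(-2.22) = -8.42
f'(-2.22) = 9.86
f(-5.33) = -59.19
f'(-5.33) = 22.79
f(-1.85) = -5.06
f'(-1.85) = 8.32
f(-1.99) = -6.26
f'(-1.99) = 8.90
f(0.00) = 3.21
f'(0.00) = 0.62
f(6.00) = -67.95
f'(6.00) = -24.34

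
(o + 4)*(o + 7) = o^2 + 11*o + 28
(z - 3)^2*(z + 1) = z^3 - 5*z^2 + 3*z + 9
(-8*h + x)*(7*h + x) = -56*h^2 - h*x + x^2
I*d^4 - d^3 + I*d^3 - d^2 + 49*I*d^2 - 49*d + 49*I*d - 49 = (d - 7*I)*(d + I)*(d + 7*I)*(I*d + I)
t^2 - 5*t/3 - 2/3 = (t - 2)*(t + 1/3)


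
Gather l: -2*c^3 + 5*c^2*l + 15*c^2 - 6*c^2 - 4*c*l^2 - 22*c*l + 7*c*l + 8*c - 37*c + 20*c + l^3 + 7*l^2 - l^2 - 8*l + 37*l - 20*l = -2*c^3 + 9*c^2 - 9*c + l^3 + l^2*(6 - 4*c) + l*(5*c^2 - 15*c + 9)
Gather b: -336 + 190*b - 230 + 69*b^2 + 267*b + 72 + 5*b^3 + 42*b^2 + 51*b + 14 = 5*b^3 + 111*b^2 + 508*b - 480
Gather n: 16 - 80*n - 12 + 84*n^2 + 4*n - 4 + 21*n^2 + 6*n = 105*n^2 - 70*n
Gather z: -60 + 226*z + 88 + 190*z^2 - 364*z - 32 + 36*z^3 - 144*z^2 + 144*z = 36*z^3 + 46*z^2 + 6*z - 4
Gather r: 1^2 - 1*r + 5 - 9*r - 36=-10*r - 30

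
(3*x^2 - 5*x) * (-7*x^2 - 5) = -21*x^4 + 35*x^3 - 15*x^2 + 25*x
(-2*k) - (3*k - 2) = 2 - 5*k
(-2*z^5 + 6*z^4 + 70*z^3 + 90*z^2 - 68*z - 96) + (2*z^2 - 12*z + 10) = -2*z^5 + 6*z^4 + 70*z^3 + 92*z^2 - 80*z - 86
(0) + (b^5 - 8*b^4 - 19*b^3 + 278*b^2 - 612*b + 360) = b^5 - 8*b^4 - 19*b^3 + 278*b^2 - 612*b + 360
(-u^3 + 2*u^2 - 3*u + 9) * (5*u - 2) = -5*u^4 + 12*u^3 - 19*u^2 + 51*u - 18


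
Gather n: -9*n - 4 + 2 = -9*n - 2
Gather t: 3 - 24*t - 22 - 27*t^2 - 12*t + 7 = -27*t^2 - 36*t - 12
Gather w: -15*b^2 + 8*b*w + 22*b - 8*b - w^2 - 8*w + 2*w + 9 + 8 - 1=-15*b^2 + 14*b - w^2 + w*(8*b - 6) + 16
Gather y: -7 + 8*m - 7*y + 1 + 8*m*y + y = 8*m + y*(8*m - 6) - 6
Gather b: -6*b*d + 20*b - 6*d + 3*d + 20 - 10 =b*(20 - 6*d) - 3*d + 10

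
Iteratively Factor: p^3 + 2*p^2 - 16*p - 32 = (p - 4)*(p^2 + 6*p + 8) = (p - 4)*(p + 2)*(p + 4)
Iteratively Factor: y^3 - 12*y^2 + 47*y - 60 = (y - 4)*(y^2 - 8*y + 15) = (y - 5)*(y - 4)*(y - 3)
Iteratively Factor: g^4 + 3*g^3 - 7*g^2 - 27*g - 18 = (g + 2)*(g^3 + g^2 - 9*g - 9) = (g + 1)*(g + 2)*(g^2 - 9) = (g - 3)*(g + 1)*(g + 2)*(g + 3)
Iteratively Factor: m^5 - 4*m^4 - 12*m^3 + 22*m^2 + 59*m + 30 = (m - 5)*(m^4 + m^3 - 7*m^2 - 13*m - 6) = (m - 5)*(m + 1)*(m^3 - 7*m - 6) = (m - 5)*(m + 1)*(m + 2)*(m^2 - 2*m - 3) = (m - 5)*(m - 3)*(m + 1)*(m + 2)*(m + 1)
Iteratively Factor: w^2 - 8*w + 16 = (w - 4)*(w - 4)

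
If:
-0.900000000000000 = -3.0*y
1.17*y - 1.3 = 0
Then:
No Solution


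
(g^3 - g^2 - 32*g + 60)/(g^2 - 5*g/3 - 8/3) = 3*(-g^3 + g^2 + 32*g - 60)/(-3*g^2 + 5*g + 8)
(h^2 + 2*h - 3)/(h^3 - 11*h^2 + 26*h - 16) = (h + 3)/(h^2 - 10*h + 16)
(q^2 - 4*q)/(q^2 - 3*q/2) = 2*(q - 4)/(2*q - 3)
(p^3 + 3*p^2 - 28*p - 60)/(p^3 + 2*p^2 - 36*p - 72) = (p - 5)/(p - 6)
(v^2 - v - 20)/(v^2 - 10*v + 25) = (v + 4)/(v - 5)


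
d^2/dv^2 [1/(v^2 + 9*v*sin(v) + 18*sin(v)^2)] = ((v^2 + 9*v*sin(v) + 18*sin(v)^2)*(9*v*sin(v) + 72*sin(v)^2 - 18*cos(v) - 38) + 2*(9*v*cos(v) + 2*v + 9*sin(v) + 18*sin(2*v))^2)/((v + 3*sin(v))^3*(v + 6*sin(v))^3)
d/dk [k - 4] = 1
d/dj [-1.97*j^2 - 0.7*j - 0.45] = -3.94*j - 0.7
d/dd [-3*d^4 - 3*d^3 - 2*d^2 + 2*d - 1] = -12*d^3 - 9*d^2 - 4*d + 2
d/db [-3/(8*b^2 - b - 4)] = 3*(16*b - 1)/(-8*b^2 + b + 4)^2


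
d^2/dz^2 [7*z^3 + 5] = 42*z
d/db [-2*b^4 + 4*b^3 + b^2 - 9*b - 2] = -8*b^3 + 12*b^2 + 2*b - 9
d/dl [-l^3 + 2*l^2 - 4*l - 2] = -3*l^2 + 4*l - 4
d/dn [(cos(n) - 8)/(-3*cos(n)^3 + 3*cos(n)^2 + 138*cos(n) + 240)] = -(2*cos(n) + 7)*sin(n)/(3*(cos(n) + 2)^2*(cos(n) + 5)^2)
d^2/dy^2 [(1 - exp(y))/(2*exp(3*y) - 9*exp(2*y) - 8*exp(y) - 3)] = (-16*exp(6*y) + 90*exp(5*y) - 343*exp(4*y) + 286*exp(3*y) + 432*exp(2*y) - 20*exp(y) - 33)*exp(y)/(8*exp(9*y) - 108*exp(8*y) + 390*exp(7*y) + 99*exp(6*y) - 1236*exp(5*y) - 2169*exp(4*y) - 1754*exp(3*y) - 819*exp(2*y) - 216*exp(y) - 27)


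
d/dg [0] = 0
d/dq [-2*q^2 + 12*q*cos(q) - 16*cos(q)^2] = -12*q*sin(q) - 4*q + 16*sin(2*q) + 12*cos(q)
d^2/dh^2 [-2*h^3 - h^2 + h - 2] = -12*h - 2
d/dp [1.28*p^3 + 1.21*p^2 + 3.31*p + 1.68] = 3.84*p^2 + 2.42*p + 3.31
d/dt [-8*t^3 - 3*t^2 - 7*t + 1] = -24*t^2 - 6*t - 7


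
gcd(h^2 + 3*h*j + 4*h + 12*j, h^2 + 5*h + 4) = h + 4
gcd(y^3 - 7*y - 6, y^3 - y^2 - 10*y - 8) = y^2 + 3*y + 2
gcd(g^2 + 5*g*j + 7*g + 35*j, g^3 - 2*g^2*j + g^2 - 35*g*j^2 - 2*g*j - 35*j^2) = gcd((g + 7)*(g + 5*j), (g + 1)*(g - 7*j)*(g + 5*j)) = g + 5*j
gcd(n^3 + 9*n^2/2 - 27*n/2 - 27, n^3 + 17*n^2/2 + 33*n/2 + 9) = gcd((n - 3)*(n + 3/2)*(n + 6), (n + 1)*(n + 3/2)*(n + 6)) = n^2 + 15*n/2 + 9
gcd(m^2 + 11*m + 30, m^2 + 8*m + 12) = m + 6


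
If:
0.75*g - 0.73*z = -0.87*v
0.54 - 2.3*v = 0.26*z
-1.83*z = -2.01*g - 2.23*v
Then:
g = -0.08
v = 0.22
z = 0.17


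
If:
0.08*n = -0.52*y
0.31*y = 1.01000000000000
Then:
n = -21.18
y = 3.26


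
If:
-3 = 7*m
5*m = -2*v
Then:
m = -3/7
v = 15/14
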